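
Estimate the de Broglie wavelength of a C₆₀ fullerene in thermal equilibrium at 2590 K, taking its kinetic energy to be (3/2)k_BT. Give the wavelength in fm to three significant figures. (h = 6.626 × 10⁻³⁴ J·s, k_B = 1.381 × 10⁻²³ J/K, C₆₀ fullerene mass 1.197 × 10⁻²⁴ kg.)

KE = (3/2)k_BT = 1.5 × 1.381 × 10⁻²³ × 2590 = 5.365 × 10⁻²⁰ J.
p = √(2mKE) = √(2 × 1.197 × 10⁻²⁴ × 5.365 × 10⁻²⁰) = 3.584 × 10⁻²² kg·m/s.
λ = h/p = 1.85 × 10⁻¹² m = 1850 fm.

λ = 1850 fm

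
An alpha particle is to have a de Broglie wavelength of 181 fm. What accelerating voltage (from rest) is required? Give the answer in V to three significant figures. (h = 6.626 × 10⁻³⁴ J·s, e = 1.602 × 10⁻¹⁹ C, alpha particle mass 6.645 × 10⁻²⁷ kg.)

p = h/λ = 6.626 × 10⁻³⁴ / 1.810 × 10⁻¹³ = 3.661 × 10⁻²¹ kg·m/s.
KE = p²/(2m) = 1.008 × 10⁻¹⁵ J.
V = KE/2e = 1.008 × 10⁻¹⁵ / (2 × 1.602 × 10⁻¹⁹) = 3150 V.

V = 3150 V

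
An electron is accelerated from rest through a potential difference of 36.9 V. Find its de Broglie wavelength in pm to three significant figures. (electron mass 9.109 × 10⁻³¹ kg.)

λ = 202 pm

KE = eV = 1.602 × 10⁻¹⁹ × 36.90 = 5.911 × 10⁻¹⁸ J.
p = √(2mKE) = √(2 × 9.109 × 10⁻³¹ × 5.911 × 10⁻¹⁸) = 3.282 × 10⁻²⁴ kg·m/s.
λ = h/p = 6.626 × 10⁻³⁴ / 3.282 × 10⁻²⁴ = 2.02 × 10⁻¹⁰ m = 202 pm.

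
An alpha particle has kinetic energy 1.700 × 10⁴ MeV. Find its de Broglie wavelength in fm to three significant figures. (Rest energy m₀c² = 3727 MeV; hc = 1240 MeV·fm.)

Total energy E = KE + m₀c² = 1.700 × 10⁴ + 3727 = 20727 MeV.
(pc)² = E² − (m₀c²)² = (20727)² − (3727)² = 4.157 × 10⁸ MeV², so pc = 2.039 × 10⁴ MeV.
λ = hc/(pc) = 1240 MeV·fm / 2.039 × 10⁴ MeV = 0.0608 fm.

λ = 0.0608 fm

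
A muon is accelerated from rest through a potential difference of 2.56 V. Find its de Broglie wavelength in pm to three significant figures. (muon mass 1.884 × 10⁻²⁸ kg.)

λ = 53.3 pm

KE = eV = 1.602 × 10⁻¹⁹ × 2.560 = 4.101 × 10⁻¹⁹ J.
p = √(2mKE) = √(2 × 1.884 × 10⁻²⁸ × 4.101 × 10⁻¹⁹) = 1.243 × 10⁻²³ kg·m/s.
λ = h/p = 6.626 × 10⁻³⁴ / 1.243 × 10⁻²³ = 5.33 × 10⁻¹¹ m = 53.3 pm.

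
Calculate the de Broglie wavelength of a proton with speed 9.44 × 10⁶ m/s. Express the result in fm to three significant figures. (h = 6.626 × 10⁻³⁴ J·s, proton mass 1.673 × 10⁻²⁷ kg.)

λ = 42.0 fm

p = mv = 1.673 × 10⁻²⁷ × 9.44 × 10⁶ = 1.579 × 10⁻²⁰ kg·m/s.
λ = h/p = 6.626 × 10⁻³⁴ / 1.579 × 10⁻²⁰ = 4.20 × 10⁻¹⁴ m = 42.0 fm.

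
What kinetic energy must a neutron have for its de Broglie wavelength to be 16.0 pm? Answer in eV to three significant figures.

p = h/λ = 6.626 × 10⁻³⁴ / 1.600 × 10⁻¹¹ = 4.141 × 10⁻²³ kg·m/s.
KE = p²/(2m) = (4.141 × 10⁻²³)² / (2 × 1.675 × 10⁻²⁷) = 5.119 × 10⁻¹⁹ J = 3.20 eV.

KE = 3.20 eV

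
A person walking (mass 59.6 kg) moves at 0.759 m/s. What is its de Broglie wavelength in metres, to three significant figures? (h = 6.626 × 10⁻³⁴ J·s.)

λ = 1.46 × 10⁻³⁵ m

p = mv = 59.6 × 0.759 = 4.524 × 10¹ kg·m/s.
λ = h/p = 6.626 × 10⁻³⁴ / 4.524 × 10¹ = 1.46 × 10⁻³⁵ m.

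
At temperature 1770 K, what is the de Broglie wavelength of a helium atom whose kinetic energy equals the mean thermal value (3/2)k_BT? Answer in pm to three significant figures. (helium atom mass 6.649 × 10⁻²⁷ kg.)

λ = 30.0 pm

KE = (3/2)k_BT = 1.5 × 1.381 × 10⁻²³ × 1770 = 3.667 × 10⁻²⁰ J.
p = √(2mKE) = √(2 × 6.649 × 10⁻²⁷ × 3.667 × 10⁻²⁰) = 2.208 × 10⁻²³ kg·m/s.
λ = h/p = 3.00 × 10⁻¹¹ m = 30.0 pm.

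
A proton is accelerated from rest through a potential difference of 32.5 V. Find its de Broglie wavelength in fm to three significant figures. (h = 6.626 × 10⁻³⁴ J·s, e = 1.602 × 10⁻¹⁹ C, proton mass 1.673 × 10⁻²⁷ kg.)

KE = eV = 1.602 × 10⁻¹⁹ × 32.50 = 5.207 × 10⁻¹⁸ J.
p = √(2mKE) = √(2 × 1.673 × 10⁻²⁷ × 5.207 × 10⁻¹⁸) = 1.320 × 10⁻²² kg·m/s.
λ = h/p = 6.626 × 10⁻³⁴ / 1.320 × 10⁻²² = 5.02 × 10⁻¹² m = 5020 fm.

λ = 5020 fm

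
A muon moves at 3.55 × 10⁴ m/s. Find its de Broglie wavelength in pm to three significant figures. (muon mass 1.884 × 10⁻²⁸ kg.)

p = mv = 1.884 × 10⁻²⁸ × 3.55 × 10⁴ = 6.688 × 10⁻²⁴ kg·m/s.
λ = h/p = 6.626 × 10⁻³⁴ / 6.688 × 10⁻²⁴ = 9.91 × 10⁻¹¹ m = 99.1 pm.

λ = 99.1 pm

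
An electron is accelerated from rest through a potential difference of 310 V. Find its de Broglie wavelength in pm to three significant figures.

λ = 69.7 pm

KE = eV = 1.602 × 10⁻¹⁹ × 310.0 = 4.966 × 10⁻¹⁷ J.
p = √(2mKE) = √(2 × 9.109 × 10⁻³¹ × 4.966 × 10⁻¹⁷) = 9.512 × 10⁻²⁴ kg·m/s.
λ = h/p = 6.626 × 10⁻³⁴ / 9.512 × 10⁻²⁴ = 6.97 × 10⁻¹¹ m = 69.7 pm.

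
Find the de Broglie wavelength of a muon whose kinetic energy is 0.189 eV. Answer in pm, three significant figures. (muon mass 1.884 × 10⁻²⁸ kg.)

KE = 0.189 eV = 3.028 × 10⁻²⁰ J.
p = √(2mKE) = √(2 × 1.884 × 10⁻²⁸ × 3.028 × 10⁻²⁰) = 3.378 × 10⁻²⁴ kg·m/s.
λ = h/p = 6.626 × 10⁻³⁴ / 3.378 × 10⁻²⁴ = 1.96 × 10⁻¹⁰ m = 196 pm.

λ = 196 pm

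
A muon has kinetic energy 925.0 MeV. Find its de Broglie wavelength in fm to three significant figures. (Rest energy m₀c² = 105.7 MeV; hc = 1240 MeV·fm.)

Total energy E = KE + m₀c² = 925.0 + 105.7 = 1030.7 MeV.
(pc)² = E² − (m₀c²)² = (1030.7)² − (105.7)² = 1.051 × 10⁶ MeV², so pc = 1025 MeV.
λ = hc/(pc) = 1240 MeV·fm / 1025 MeV = 1.21 fm.

λ = 1.21 fm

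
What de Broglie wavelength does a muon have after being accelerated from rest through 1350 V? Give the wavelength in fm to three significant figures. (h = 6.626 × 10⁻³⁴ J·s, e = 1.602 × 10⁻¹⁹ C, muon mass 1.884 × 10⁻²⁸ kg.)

λ = 2320 fm

KE = eV = 1.602 × 10⁻¹⁹ × 1350 = 2.163 × 10⁻¹⁶ J.
p = √(2mKE) = √(2 × 1.884 × 10⁻²⁸ × 2.163 × 10⁻¹⁶) = 2.855 × 10⁻²² kg·m/s.
λ = h/p = 6.626 × 10⁻³⁴ / 2.855 × 10⁻²² = 2.32 × 10⁻¹² m = 2320 fm.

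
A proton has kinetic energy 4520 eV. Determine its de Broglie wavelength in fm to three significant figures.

KE = 4520 eV = 7.241 × 10⁻¹⁶ J.
p = √(2mKE) = √(2 × 1.673 × 10⁻²⁷ × 7.241 × 10⁻¹⁶) = 1.557 × 10⁻²¹ kg·m/s.
λ = h/p = 6.626 × 10⁻³⁴ / 1.557 × 10⁻²¹ = 4.26 × 10⁻¹³ m = 426 fm.

λ = 426 fm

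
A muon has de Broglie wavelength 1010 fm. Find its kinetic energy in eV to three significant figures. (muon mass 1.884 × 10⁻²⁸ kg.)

p = h/λ = 6.626 × 10⁻³⁴ / 1.010 × 10⁻¹² = 6.560 × 10⁻²² kg·m/s.
KE = p²/(2m) = (6.560 × 10⁻²²)² / (2 × 1.884 × 10⁻²⁸) = 1.142 × 10⁻¹⁵ J = 7130 eV.

KE = 7130 eV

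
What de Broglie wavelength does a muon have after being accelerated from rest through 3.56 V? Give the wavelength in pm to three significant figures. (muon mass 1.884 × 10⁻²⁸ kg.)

λ = 45.2 pm

KE = eV = 1.602 × 10⁻¹⁹ × 3.560 = 5.703 × 10⁻¹⁹ J.
p = √(2mKE) = √(2 × 1.884 × 10⁻²⁸ × 5.703 × 10⁻¹⁹) = 1.466 × 10⁻²³ kg·m/s.
λ = h/p = 6.626 × 10⁻³⁴ / 1.466 × 10⁻²³ = 4.52 × 10⁻¹¹ m = 45.2 pm.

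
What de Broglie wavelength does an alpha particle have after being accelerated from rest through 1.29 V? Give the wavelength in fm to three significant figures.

KE = 2eV = 2 × 1.602 × 10⁻¹⁹ × 1.290 = 4.133 × 10⁻¹⁹ J.
p = √(2mKE) = √(2 × 6.645 × 10⁻²⁷ × 4.133 × 10⁻¹⁹) = 7.411 × 10⁻²³ kg·m/s.
λ = h/p = 6.626 × 10⁻³⁴ / 7.411 × 10⁻²³ = 8.94 × 10⁻¹² m = 8940 fm.

λ = 8940 fm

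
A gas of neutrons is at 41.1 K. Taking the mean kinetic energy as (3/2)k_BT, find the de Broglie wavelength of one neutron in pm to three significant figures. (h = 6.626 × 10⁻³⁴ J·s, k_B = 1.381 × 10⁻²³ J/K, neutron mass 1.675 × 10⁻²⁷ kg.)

λ = 392 pm

KE = (3/2)k_BT = 1.5 × 1.381 × 10⁻²³ × 41.1 = 8.514 × 10⁻²² J.
p = √(2mKE) = √(2 × 1.675 × 10⁻²⁷ × 8.514 × 10⁻²²) = 1.689 × 10⁻²⁴ kg·m/s.
λ = h/p = 3.92 × 10⁻¹⁰ m = 392 pm.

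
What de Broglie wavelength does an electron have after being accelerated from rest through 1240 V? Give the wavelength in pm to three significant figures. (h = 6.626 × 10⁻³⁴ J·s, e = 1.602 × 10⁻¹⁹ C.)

KE = eV = 1.602 × 10⁻¹⁹ × 1240 = 1.986 × 10⁻¹⁶ J.
p = √(2mKE) = √(2 × 9.109 × 10⁻³¹ × 1.986 × 10⁻¹⁶) = 1.902 × 10⁻²³ kg·m/s.
λ = h/p = 6.626 × 10⁻³⁴ / 1.902 × 10⁻²³ = 3.48 × 10⁻¹¹ m = 34.8 pm.

λ = 34.8 pm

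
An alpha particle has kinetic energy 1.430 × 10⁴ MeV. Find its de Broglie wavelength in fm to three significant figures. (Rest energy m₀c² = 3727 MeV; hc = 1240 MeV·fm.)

λ = 0.0703 fm

Total energy E = KE + m₀c² = 1.430 × 10⁴ + 3727 = 18027 MeV.
(pc)² = E² − (m₀c²)² = (18027)² − (3727)² = 3.111 × 10⁸ MeV², so pc = 1.764 × 10⁴ MeV.
λ = hc/(pc) = 1240 MeV·fm / 1.764 × 10⁴ MeV = 0.0703 fm.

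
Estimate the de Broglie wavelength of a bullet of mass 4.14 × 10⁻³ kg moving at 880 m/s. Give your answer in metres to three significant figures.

λ = 1.82 × 10⁻³⁴ m

p = mv = 4.14 × 10⁻³ × 880 = 3.643 kg·m/s.
λ = h/p = 6.626 × 10⁻³⁴ / 3.643 = 1.82 × 10⁻³⁴ m.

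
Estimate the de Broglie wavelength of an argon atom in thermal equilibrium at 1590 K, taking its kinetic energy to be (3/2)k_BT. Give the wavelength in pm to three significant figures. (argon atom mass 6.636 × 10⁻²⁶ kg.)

λ = 10.0 pm

KE = (3/2)k_BT = 1.5 × 1.381 × 10⁻²³ × 1590 = 3.294 × 10⁻²⁰ J.
p = √(2mKE) = √(2 × 6.636 × 10⁻²⁶ × 3.294 × 10⁻²⁰) = 6.612 × 10⁻²³ kg·m/s.
λ = h/p = 1.00 × 10⁻¹¹ m = 10.0 pm.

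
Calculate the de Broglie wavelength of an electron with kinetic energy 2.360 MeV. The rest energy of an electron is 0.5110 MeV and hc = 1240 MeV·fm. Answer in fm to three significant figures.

λ = 439 fm

Total energy E = KE + m₀c² = 2.360 + 0.5110 = 2.8710 MeV.
(pc)² = E² − (m₀c²)² = (2.8710)² − (0.5110)² = 7.982 MeV², so pc = 2.825 MeV.
λ = hc/(pc) = 1240 MeV·fm / 2.825 MeV = 439 fm.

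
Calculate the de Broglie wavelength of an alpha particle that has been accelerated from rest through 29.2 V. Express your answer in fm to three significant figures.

λ = 1880 fm

KE = 2eV = 2 × 1.602 × 10⁻¹⁹ × 29.20 = 9.356 × 10⁻¹⁸ J.
p = √(2mKE) = √(2 × 6.645 × 10⁻²⁷ × 9.356 × 10⁻¹⁸) = 3.526 × 10⁻²² kg·m/s.
λ = h/p = 6.626 × 10⁻³⁴ / 3.526 × 10⁻²² = 1.88 × 10⁻¹² m = 1880 fm.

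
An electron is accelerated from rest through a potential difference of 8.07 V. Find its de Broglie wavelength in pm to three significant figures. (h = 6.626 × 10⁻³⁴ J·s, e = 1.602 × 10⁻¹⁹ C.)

KE = eV = 1.602 × 10⁻¹⁹ × 8.070 = 1.293 × 10⁻¹⁸ J.
p = √(2mKE) = √(2 × 9.109 × 10⁻³¹ × 1.293 × 10⁻¹⁸) = 1.535 × 10⁻²⁴ kg·m/s.
λ = h/p = 6.626 × 10⁻³⁴ / 1.535 × 10⁻²⁴ = 4.32 × 10⁻¹⁰ m = 432 pm.

λ = 432 pm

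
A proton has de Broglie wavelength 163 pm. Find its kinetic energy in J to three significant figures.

p = h/λ = 6.626 × 10⁻³⁴ / 1.630 × 10⁻¹⁰ = 4.065 × 10⁻²⁴ kg·m/s.
KE = p²/(2m) = (4.065 × 10⁻²⁴)² / (2 × 1.673 × 10⁻²⁷) = 4.939 × 10⁻²¹ J = 4.94 × 10⁻²¹ J.

KE = 4.94 × 10⁻²¹ J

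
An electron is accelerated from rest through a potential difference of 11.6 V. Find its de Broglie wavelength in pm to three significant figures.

KE = eV = 1.602 × 10⁻¹⁹ × 11.60 = 1.858 × 10⁻¹⁸ J.
p = √(2mKE) = √(2 × 9.109 × 10⁻³¹ × 1.858 × 10⁻¹⁸) = 1.840 × 10⁻²⁴ kg·m/s.
λ = h/p = 6.626 × 10⁻³⁴ / 1.840 × 10⁻²⁴ = 3.60 × 10⁻¹⁰ m = 360 pm.

λ = 360 pm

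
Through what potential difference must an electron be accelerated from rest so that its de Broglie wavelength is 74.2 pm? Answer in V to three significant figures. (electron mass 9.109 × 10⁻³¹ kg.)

V = 273 V

p = h/λ = 6.626 × 10⁻³⁴ / 7.420 × 10⁻¹¹ = 8.930 × 10⁻²⁴ kg·m/s.
KE = p²/(2m) = 4.377 × 10⁻¹⁷ J.
V = KE/e = 4.377 × 10⁻¹⁷ / (1.602 × 10⁻¹⁹) = 273 V.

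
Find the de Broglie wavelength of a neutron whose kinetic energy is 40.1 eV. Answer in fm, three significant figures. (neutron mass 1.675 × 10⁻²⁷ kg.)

KE = 40.1 eV = 6.424 × 10⁻¹⁸ J.
p = √(2mKE) = √(2 × 1.675 × 10⁻²⁷ × 6.424 × 10⁻¹⁸) = 1.467 × 10⁻²² kg·m/s.
λ = h/p = 6.626 × 10⁻³⁴ / 1.467 × 10⁻²² = 4.52 × 10⁻¹² m = 4520 fm.

λ = 4520 fm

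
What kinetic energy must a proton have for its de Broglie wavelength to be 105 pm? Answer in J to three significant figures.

KE = 1.19 × 10⁻²⁰ J

p = h/λ = 6.626 × 10⁻³⁴ / 1.050 × 10⁻¹⁰ = 6.310 × 10⁻²⁴ kg·m/s.
KE = p²/(2m) = (6.310 × 10⁻²⁴)² / (2 × 1.673 × 10⁻²⁷) = 1.190 × 10⁻²⁰ J = 1.19 × 10⁻²⁰ J.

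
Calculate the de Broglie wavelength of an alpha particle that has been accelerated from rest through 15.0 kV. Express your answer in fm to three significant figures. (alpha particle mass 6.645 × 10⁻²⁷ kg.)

λ = 82.9 fm

KE = 2eV = 2 × 1.602 × 10⁻¹⁹ × 1.500 × 10⁴ = 4.806 × 10⁻¹⁵ J.
p = √(2mKE) = √(2 × 6.645 × 10⁻²⁷ × 4.806 × 10⁻¹⁵) = 7.992 × 10⁻²¹ kg·m/s.
λ = h/p = 6.626 × 10⁻³⁴ / 7.992 × 10⁻²¹ = 8.29 × 10⁻¹⁴ m = 82.9 fm.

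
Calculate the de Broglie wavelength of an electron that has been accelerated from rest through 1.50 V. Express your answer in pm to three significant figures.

KE = eV = 1.602 × 10⁻¹⁹ × 1.500 = 2.403 × 10⁻¹⁹ J.
p = √(2mKE) = √(2 × 9.109 × 10⁻³¹ × 2.403 × 10⁻¹⁹) = 6.616 × 10⁻²⁵ kg·m/s.
λ = h/p = 6.626 × 10⁻³⁴ / 6.616 × 10⁻²⁵ = 1.00 × 10⁻⁹ m = 1000 pm.

λ = 1000 pm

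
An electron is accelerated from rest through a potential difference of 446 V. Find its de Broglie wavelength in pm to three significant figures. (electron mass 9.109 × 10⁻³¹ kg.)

KE = eV = 1.602 × 10⁻¹⁹ × 446.0 = 7.145 × 10⁻¹⁷ J.
p = √(2mKE) = √(2 × 9.109 × 10⁻³¹ × 7.145 × 10⁻¹⁷) = 1.141 × 10⁻²³ kg·m/s.
λ = h/p = 6.626 × 10⁻³⁴ / 1.141 × 10⁻²³ = 5.81 × 10⁻¹¹ m = 58.1 pm.

λ = 58.1 pm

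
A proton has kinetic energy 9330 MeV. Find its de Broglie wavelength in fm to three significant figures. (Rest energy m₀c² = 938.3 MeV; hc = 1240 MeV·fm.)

Total energy E = KE + m₀c² = 9330 + 938.3 = 10268.3 MeV.
(pc)² = E² − (m₀c²)² = (10268.3)² − (938.3)² = 1.046 × 10⁸ MeV², so pc = 1.023 × 10⁴ MeV.
λ = hc/(pc) = 1240 MeV·fm / 1.023 × 10⁴ MeV = 0.121 fm.

λ = 0.121 fm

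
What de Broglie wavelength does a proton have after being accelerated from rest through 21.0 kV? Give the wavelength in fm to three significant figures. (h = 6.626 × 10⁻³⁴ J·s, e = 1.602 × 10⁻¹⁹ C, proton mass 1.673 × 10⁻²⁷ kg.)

λ = 197 fm

KE = eV = 1.602 × 10⁻¹⁹ × 2.100 × 10⁴ = 3.364 × 10⁻¹⁵ J.
p = √(2mKE) = √(2 × 1.673 × 10⁻²⁷ × 3.364 × 10⁻¹⁵) = 3.355 × 10⁻²¹ kg·m/s.
λ = h/p = 6.626 × 10⁻³⁴ / 3.355 × 10⁻²¹ = 1.97 × 10⁻¹³ m = 197 fm.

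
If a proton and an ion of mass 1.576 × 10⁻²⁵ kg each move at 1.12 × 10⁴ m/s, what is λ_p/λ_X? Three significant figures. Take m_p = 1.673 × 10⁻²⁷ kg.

λ_p/λ_X = 94.2

At fixed v, p = mv so λ = h/(mv) ∝ 1/m.
λ_p/λ_X = m_X/m_p = 1.576 × 10⁻²⁵/1.673 × 10⁻²⁷ = 94.2.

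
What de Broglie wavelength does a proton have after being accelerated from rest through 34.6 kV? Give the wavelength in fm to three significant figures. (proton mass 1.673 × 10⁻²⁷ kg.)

KE = eV = 1.602 × 10⁻¹⁹ × 3.460 × 10⁴ = 5.543 × 10⁻¹⁵ J.
p = √(2mKE) = √(2 × 1.673 × 10⁻²⁷ × 5.543 × 10⁻¹⁵) = 4.307 × 10⁻²¹ kg·m/s.
λ = h/p = 6.626 × 10⁻³⁴ / 4.307 × 10⁻²¹ = 1.54 × 10⁻¹³ m = 154 fm.

λ = 154 fm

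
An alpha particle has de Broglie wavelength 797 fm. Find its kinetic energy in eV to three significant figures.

p = h/λ = 6.626 × 10⁻³⁴ / 7.970 × 10⁻¹³ = 8.314 × 10⁻²² kg·m/s.
KE = p²/(2m) = (8.314 × 10⁻²²)² / (2 × 6.645 × 10⁻²⁷) = 5.201 × 10⁻¹⁷ J = 325 eV.

KE = 325 eV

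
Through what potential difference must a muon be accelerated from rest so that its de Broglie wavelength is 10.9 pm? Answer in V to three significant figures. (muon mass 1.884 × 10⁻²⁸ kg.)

V = 61.2 V

p = h/λ = 6.626 × 10⁻³⁴ / 1.090 × 10⁻¹¹ = 6.079 × 10⁻²³ kg·m/s.
KE = p²/(2m) = 9.807 × 10⁻¹⁸ J.
V = KE/e = 9.807 × 10⁻¹⁸ / (1.602 × 10⁻¹⁹) = 61.2 V.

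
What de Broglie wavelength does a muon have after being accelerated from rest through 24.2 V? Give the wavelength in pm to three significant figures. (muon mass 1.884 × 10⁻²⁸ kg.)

λ = 17.3 pm

KE = eV = 1.602 × 10⁻¹⁹ × 24.20 = 3.877 × 10⁻¹⁸ J.
p = √(2mKE) = √(2 × 1.884 × 10⁻²⁸ × 3.877 × 10⁻¹⁸) = 3.822 × 10⁻²³ kg·m/s.
λ = h/p = 6.626 × 10⁻³⁴ / 3.822 × 10⁻²³ = 1.73 × 10⁻¹¹ m = 17.3 pm.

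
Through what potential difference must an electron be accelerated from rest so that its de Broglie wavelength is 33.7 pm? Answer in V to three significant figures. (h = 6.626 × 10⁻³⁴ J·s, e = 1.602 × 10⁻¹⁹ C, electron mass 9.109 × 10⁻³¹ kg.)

V = 1320 V

p = h/λ = 6.626 × 10⁻³⁴ / 3.370 × 10⁻¹¹ = 1.966 × 10⁻²³ kg·m/s.
KE = p²/(2m) = 2.122 × 10⁻¹⁶ J.
V = KE/e = 2.122 × 10⁻¹⁶ / (1.602 × 10⁻¹⁹) = 1320 V.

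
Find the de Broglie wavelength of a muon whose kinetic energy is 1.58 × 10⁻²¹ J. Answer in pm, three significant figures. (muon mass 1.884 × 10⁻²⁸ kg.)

λ = 859 pm

p = √(2mKE) = √(2 × 1.884 × 10⁻²⁸ × 1.580 × 10⁻²¹) = 7.716 × 10⁻²⁵ kg·m/s.
λ = h/p = 6.626 × 10⁻³⁴ / 7.716 × 10⁻²⁵ = 8.59 × 10⁻¹⁰ m = 859 pm.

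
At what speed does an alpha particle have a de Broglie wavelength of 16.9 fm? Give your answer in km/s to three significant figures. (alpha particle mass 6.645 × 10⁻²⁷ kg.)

v = 5900 km/s

p = h/λ = 6.626 × 10⁻³⁴ / 1.690 × 10⁻¹⁴ = 3.921 × 10⁻²⁰ kg·m/s.
v = p/m = 3.921 × 10⁻²⁰ / 6.645 × 10⁻²⁷ = 5.90 × 10⁶ m/s = 5900 km/s.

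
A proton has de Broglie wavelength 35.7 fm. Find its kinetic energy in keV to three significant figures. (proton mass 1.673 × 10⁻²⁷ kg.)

p = h/λ = 6.626 × 10⁻³⁴ / 3.570 × 10⁻¹⁴ = 1.856 × 10⁻²⁰ kg·m/s.
KE = p²/(2m) = (1.856 × 10⁻²⁰)² / (2 × 1.673 × 10⁻²⁷) = 1.030 × 10⁻¹³ J = 643 keV.

KE = 643 keV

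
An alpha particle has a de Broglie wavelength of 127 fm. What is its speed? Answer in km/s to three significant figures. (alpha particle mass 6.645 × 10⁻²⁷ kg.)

p = h/λ = 6.626 × 10⁻³⁴ / 1.270 × 10⁻¹³ = 5.217 × 10⁻²¹ kg·m/s.
v = p/m = 5.217 × 10⁻²¹ / 6.645 × 10⁻²⁷ = 7.85 × 10⁵ m/s = 785 km/s.

v = 785 km/s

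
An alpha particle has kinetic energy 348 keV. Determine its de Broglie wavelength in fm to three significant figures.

KE = 348 keV = 5.575 × 10⁻¹⁴ J.
p = √(2mKE) = √(2 × 6.645 × 10⁻²⁷ × 5.575 × 10⁻¹⁴) = 2.722 × 10⁻²⁰ kg·m/s.
λ = h/p = 6.626 × 10⁻³⁴ / 2.722 × 10⁻²⁰ = 2.43 × 10⁻¹⁴ m = 24.3 fm.

λ = 24.3 fm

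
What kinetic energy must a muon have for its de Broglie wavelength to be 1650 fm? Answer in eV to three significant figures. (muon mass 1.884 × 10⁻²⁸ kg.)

p = h/λ = 6.626 × 10⁻³⁴ / 1.650 × 10⁻¹² = 4.016 × 10⁻²² kg·m/s.
KE = p²/(2m) = (4.016 × 10⁻²²)² / (2 × 1.884 × 10⁻²⁸) = 4.280 × 10⁻¹⁶ J = 2670 eV.

KE = 2670 eV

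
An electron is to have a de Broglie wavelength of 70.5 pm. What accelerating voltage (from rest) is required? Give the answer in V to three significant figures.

p = h/λ = 6.626 × 10⁻³⁴ / 7.050 × 10⁻¹¹ = 9.399 × 10⁻²⁴ kg·m/s.
KE = p²/(2m) = 4.849 × 10⁻¹⁷ J.
V = KE/e = 4.849 × 10⁻¹⁷ / (1.602 × 10⁻¹⁹) = 303 V.

V = 303 V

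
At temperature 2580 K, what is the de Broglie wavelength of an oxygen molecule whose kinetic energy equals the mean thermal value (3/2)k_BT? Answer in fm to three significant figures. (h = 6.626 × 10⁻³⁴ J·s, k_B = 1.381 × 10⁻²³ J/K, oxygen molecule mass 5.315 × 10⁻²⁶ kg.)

λ = 8790 fm

KE = (3/2)k_BT = 1.5 × 1.381 × 10⁻²³ × 2580 = 5.344 × 10⁻²⁰ J.
p = √(2mKE) = √(2 × 5.315 × 10⁻²⁶ × 5.344 × 10⁻²⁰) = 7.537 × 10⁻²³ kg·m/s.
λ = h/p = 8.79 × 10⁻¹² m = 8790 fm.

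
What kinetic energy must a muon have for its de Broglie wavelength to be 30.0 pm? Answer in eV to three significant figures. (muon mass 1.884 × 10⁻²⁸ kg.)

KE = 8.08 eV

p = h/λ = 6.626 × 10⁻³⁴ / 3.000 × 10⁻¹¹ = 2.209 × 10⁻²³ kg·m/s.
KE = p²/(2m) = (2.209 × 10⁻²³)² / (2 × 1.884 × 10⁻²⁸) = 1.295 × 10⁻¹⁸ J = 8.08 eV.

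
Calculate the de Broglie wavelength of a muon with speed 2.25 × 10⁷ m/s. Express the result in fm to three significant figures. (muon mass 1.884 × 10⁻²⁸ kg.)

p = mv = 1.884 × 10⁻²⁸ × 2.25 × 10⁷ = 4.239 × 10⁻²¹ kg·m/s.
λ = h/p = 6.626 × 10⁻³⁴ / 4.239 × 10⁻²¹ = 1.56 × 10⁻¹³ m = 156 fm.

λ = 156 fm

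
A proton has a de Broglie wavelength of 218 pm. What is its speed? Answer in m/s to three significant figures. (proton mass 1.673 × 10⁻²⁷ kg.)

v = 1820 m/s

p = h/λ = 6.626 × 10⁻³⁴ / 2.180 × 10⁻¹⁰ = 3.039 × 10⁻²⁴ kg·m/s.
v = p/m = 3.039 × 10⁻²⁴ / 1.673 × 10⁻²⁷ = 1.82 × 10³ m/s = 1820 m/s.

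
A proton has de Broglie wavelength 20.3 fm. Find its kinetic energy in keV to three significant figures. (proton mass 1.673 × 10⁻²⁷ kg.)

KE = 1990 keV

p = h/λ = 6.626 × 10⁻³⁴ / 2.030 × 10⁻¹⁴ = 3.264 × 10⁻²⁰ kg·m/s.
KE = p²/(2m) = (3.264 × 10⁻²⁰)² / (2 × 1.673 × 10⁻²⁷) = 3.184 × 10⁻¹³ J = 1990 keV.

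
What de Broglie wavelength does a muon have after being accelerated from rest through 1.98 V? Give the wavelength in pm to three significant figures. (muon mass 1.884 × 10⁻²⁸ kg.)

KE = eV = 1.602 × 10⁻¹⁹ × 1.980 = 3.172 × 10⁻¹⁹ J.
p = √(2mKE) = √(2 × 1.884 × 10⁻²⁸ × 3.172 × 10⁻¹⁹) = 1.093 × 10⁻²³ kg·m/s.
λ = h/p = 6.626 × 10⁻³⁴ / 1.093 × 10⁻²³ = 6.06 × 10⁻¹¹ m = 60.6 pm.

λ = 60.6 pm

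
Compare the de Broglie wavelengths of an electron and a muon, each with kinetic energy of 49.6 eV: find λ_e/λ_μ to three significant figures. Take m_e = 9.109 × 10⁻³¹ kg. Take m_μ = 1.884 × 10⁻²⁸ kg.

λ_e/λ_μ = 14.4

At fixed KE, p = √(2mKE) so λ = h/p ∝ 1/√m.
λ_e/λ_μ = √(m_μ/m_e) = √(1.884 × 10⁻²⁸/9.109 × 10⁻³¹) = √(206.8) = 14.4.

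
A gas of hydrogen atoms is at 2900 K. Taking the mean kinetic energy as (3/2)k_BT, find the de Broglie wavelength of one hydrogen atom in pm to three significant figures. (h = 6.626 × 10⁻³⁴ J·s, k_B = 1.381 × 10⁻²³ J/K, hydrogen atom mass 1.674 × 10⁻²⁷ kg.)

λ = 46.7 pm

KE = (3/2)k_BT = 1.5 × 1.381 × 10⁻²³ × 2900 = 6.007 × 10⁻²⁰ J.
p = √(2mKE) = √(2 × 1.674 × 10⁻²⁷ × 6.007 × 10⁻²⁰) = 1.418 × 10⁻²³ kg·m/s.
λ = h/p = 4.67 × 10⁻¹¹ m = 46.7 pm.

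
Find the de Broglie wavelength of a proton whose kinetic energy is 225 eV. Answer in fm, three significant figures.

KE = 225 eV = 3.605 × 10⁻¹⁷ J.
p = √(2mKE) = √(2 × 1.673 × 10⁻²⁷ × 3.605 × 10⁻¹⁷) = 3.473 × 10⁻²² kg·m/s.
λ = h/p = 6.626 × 10⁻³⁴ / 3.473 × 10⁻²² = 1.91 × 10⁻¹² m = 1910 fm.

λ = 1910 fm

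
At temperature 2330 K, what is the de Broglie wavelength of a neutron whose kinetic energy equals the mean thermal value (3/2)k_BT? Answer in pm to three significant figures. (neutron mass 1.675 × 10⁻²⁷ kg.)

KE = (3/2)k_BT = 1.5 × 1.381 × 10⁻²³ × 2330 = 4.827 × 10⁻²⁰ J.
p = √(2mKE) = √(2 × 1.675 × 10⁻²⁷ × 4.827 × 10⁻²⁰) = 1.272 × 10⁻²³ kg·m/s.
λ = h/p = 5.21 × 10⁻¹¹ m = 52.1 pm.

λ = 52.1 pm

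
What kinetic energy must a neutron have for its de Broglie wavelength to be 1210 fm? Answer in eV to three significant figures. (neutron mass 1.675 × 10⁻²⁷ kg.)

p = h/λ = 6.626 × 10⁻³⁴ / 1.210 × 10⁻¹² = 5.476 × 10⁻²² kg·m/s.
KE = p²/(2m) = (5.476 × 10⁻²²)² / (2 × 1.675 × 10⁻²⁷) = 8.951 × 10⁻¹⁷ J = 559 eV.

KE = 559 eV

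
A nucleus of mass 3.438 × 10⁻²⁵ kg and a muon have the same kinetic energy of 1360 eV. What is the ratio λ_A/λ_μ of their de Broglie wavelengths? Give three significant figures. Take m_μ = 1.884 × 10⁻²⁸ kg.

λ_A/λ_μ = 0.0234

At fixed KE, p = √(2mKE) so λ = h/p ∝ 1/√m.
λ_A/λ_μ = √(m_μ/m_A) = √(1.884 × 10⁻²⁸/3.438 × 10⁻²⁵) = √(5.480 × 10⁻⁴) = 0.0234.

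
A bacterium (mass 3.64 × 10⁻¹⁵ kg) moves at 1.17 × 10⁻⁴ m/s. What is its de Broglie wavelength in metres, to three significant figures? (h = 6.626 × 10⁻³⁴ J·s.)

p = mv = 3.64 × 10⁻¹⁵ × 1.17 × 10⁻⁴ = 4.259 × 10⁻¹⁹ kg·m/s.
λ = h/p = 6.626 × 10⁻³⁴ / 4.259 × 10⁻¹⁹ = 1.56 × 10⁻¹⁵ m.

λ = 1.56 × 10⁻¹⁵ m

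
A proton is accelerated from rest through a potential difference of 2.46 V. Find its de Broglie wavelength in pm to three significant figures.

λ = 18.2 pm

KE = eV = 1.602 × 10⁻¹⁹ × 2.460 = 3.941 × 10⁻¹⁹ J.
p = √(2mKE) = √(2 × 1.673 × 10⁻²⁷ × 3.941 × 10⁻¹⁹) = 3.631 × 10⁻²³ kg·m/s.
λ = h/p = 6.626 × 10⁻³⁴ / 3.631 × 10⁻²³ = 1.82 × 10⁻¹¹ m = 18.2 pm.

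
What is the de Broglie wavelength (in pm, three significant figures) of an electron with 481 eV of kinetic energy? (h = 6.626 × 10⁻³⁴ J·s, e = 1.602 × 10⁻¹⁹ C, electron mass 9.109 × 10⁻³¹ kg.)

λ = 55.9 pm

KE = 481 eV = 7.706 × 10⁻¹⁷ J.
p = √(2mKE) = √(2 × 9.109 × 10⁻³¹ × 7.706 × 10⁻¹⁷) = 1.185 × 10⁻²³ kg·m/s.
λ = h/p = 6.626 × 10⁻³⁴ / 1.185 × 10⁻²³ = 5.59 × 10⁻¹¹ m = 55.9 pm.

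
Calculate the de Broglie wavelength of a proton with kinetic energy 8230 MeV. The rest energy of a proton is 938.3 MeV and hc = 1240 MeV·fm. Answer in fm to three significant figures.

Total energy E = KE + m₀c² = 8230 + 938.3 = 9168.3 MeV.
(pc)² = E² − (m₀c²)² = (9168.3)² − (938.3)² = 8.318 × 10⁷ MeV², so pc = 9120 MeV.
λ = hc/(pc) = 1240 MeV·fm / 9120 MeV = 0.136 fm.

λ = 0.136 fm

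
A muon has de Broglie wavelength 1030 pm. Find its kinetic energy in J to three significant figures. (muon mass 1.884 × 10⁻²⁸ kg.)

p = h/λ = 6.626 × 10⁻³⁴ / 1.030 × 10⁻⁹ = 6.433 × 10⁻²⁵ kg·m/s.
KE = p²/(2m) = (6.433 × 10⁻²⁵)² / (2 × 1.884 × 10⁻²⁸) = 1.098 × 10⁻²¹ J = 1.10 × 10⁻²¹ J.

KE = 1.10 × 10⁻²¹ J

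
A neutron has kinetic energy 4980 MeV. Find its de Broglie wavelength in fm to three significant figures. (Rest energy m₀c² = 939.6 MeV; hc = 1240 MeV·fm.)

Total energy E = KE + m₀c² = 4980 + 939.6 = 5919.6 MeV.
(pc)² = E² − (m₀c²)² = (5919.6)² − (939.6)² = 3.416 × 10⁷ MeV², so pc = 5845 MeV.
λ = hc/(pc) = 1240 MeV·fm / 5845 MeV = 0.212 fm.

λ = 0.212 fm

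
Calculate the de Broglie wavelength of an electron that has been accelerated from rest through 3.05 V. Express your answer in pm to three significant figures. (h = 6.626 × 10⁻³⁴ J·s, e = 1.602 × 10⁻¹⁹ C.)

λ = 702 pm

KE = eV = 1.602 × 10⁻¹⁹ × 3.050 = 4.886 × 10⁻¹⁹ J.
p = √(2mKE) = √(2 × 9.109 × 10⁻³¹ × 4.886 × 10⁻¹⁹) = 9.435 × 10⁻²⁵ kg·m/s.
λ = h/p = 6.626 × 10⁻³⁴ / 9.435 × 10⁻²⁵ = 7.02 × 10⁻¹⁰ m = 702 pm.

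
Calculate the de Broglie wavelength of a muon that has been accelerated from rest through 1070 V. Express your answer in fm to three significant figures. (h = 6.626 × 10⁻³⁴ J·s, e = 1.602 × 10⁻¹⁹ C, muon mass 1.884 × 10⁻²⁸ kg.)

λ = 2610 fm

KE = eV = 1.602 × 10⁻¹⁹ × 1070 = 1.714 × 10⁻¹⁶ J.
p = √(2mKE) = √(2 × 1.884 × 10⁻²⁸ × 1.714 × 10⁻¹⁶) = 2.541 × 10⁻²² kg·m/s.
λ = h/p = 6.626 × 10⁻³⁴ / 2.541 × 10⁻²² = 2.61 × 10⁻¹² m = 2610 fm.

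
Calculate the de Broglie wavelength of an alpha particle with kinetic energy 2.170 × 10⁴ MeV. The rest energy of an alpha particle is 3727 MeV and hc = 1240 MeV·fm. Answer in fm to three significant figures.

λ = 0.0493 fm

Total energy E = KE + m₀c² = 2.170 × 10⁴ + 3727 = 25427 MeV.
(pc)² = E² − (m₀c²)² = (25427)² − (3727)² = 6.326 × 10⁸ MeV², so pc = 2.515 × 10⁴ MeV.
λ = hc/(pc) = 1240 MeV·fm / 2.515 × 10⁴ MeV = 0.0493 fm.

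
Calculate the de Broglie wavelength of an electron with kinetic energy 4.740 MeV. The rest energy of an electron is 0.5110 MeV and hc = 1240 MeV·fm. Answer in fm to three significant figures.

λ = 237 fm

Total energy E = KE + m₀c² = 4.740 + 0.5110 = 5.2510 MeV.
(pc)² = E² − (m₀c²)² = (5.2510)² − (0.5110)² = 27.31 MeV², so pc = 5.226 MeV.
λ = hc/(pc) = 1240 MeV·fm / 5.226 MeV = 237 fm.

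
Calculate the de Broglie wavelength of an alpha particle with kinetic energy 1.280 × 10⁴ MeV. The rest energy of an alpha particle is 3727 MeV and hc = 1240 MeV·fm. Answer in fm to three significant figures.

Total energy E = KE + m₀c² = 1.280 × 10⁴ + 3727 = 16527 MeV.
(pc)² = E² − (m₀c²)² = (16527)² − (3727)² = 2.593 × 10⁸ MeV², so pc = 1.610 × 10⁴ MeV.
λ = hc/(pc) = 1240 MeV·fm / 1.610 × 10⁴ MeV = 0.0770 fm.

λ = 0.0770 fm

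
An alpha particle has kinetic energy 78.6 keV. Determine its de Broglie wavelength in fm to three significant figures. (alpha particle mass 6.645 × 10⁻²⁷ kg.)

KE = 78.6 keV = 1.259 × 10⁻¹⁴ J.
p = √(2mKE) = √(2 × 6.645 × 10⁻²⁷ × 1.259 × 10⁻¹⁴) = 1.294 × 10⁻²⁰ kg·m/s.
λ = h/p = 6.626 × 10⁻³⁴ / 1.294 × 10⁻²⁰ = 5.12 × 10⁻¹⁴ m = 51.2 fm.

λ = 51.2 fm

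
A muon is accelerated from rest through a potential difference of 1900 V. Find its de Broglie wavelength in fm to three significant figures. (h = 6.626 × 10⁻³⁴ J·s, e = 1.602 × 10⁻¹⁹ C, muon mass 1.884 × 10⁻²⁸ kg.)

λ = 1960 fm

KE = eV = 1.602 × 10⁻¹⁹ × 1900 = 3.044 × 10⁻¹⁶ J.
p = √(2mKE) = √(2 × 1.884 × 10⁻²⁸ × 3.044 × 10⁻¹⁶) = 3.387 × 10⁻²² kg·m/s.
λ = h/p = 6.626 × 10⁻³⁴ / 3.387 × 10⁻²² = 1.96 × 10⁻¹² m = 1960 fm.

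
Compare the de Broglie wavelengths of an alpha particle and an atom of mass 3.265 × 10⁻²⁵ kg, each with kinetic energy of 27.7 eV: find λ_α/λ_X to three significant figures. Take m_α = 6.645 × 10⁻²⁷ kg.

At fixed KE, p = √(2mKE) so λ = h/p ∝ 1/√m.
λ_α/λ_X = √(m_X/m_α) = √(3.265 × 10⁻²⁵/6.645 × 10⁻²⁷) = √(49.13) = 7.01.

λ_α/λ_X = 7.01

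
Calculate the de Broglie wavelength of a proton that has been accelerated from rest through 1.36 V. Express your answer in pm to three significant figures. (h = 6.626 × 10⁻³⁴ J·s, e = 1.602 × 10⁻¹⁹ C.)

λ = 24.5 pm

KE = eV = 1.602 × 10⁻¹⁹ × 1.360 = 2.179 × 10⁻¹⁹ J.
p = √(2mKE) = √(2 × 1.673 × 10⁻²⁷ × 2.179 × 10⁻¹⁹) = 2.700 × 10⁻²³ kg·m/s.
λ = h/p = 6.626 × 10⁻³⁴ / 2.700 × 10⁻²³ = 2.45 × 10⁻¹¹ m = 24.5 pm.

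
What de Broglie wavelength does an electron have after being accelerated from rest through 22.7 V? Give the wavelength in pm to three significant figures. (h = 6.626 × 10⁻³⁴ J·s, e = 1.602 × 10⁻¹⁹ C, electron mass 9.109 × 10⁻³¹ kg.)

λ = 257 pm

KE = eV = 1.602 × 10⁻¹⁹ × 22.70 = 3.637 × 10⁻¹⁸ J.
p = √(2mKE) = √(2 × 9.109 × 10⁻³¹ × 3.637 × 10⁻¹⁸) = 2.574 × 10⁻²⁴ kg·m/s.
λ = h/p = 6.626 × 10⁻³⁴ / 2.574 × 10⁻²⁴ = 2.57 × 10⁻¹⁰ m = 257 pm.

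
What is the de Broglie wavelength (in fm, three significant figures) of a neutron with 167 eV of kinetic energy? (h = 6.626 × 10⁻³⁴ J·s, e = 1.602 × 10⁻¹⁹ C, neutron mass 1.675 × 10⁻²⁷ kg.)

KE = 167 eV = 2.675 × 10⁻¹⁷ J.
p = √(2mKE) = √(2 × 1.675 × 10⁻²⁷ × 2.675 × 10⁻¹⁷) = 2.994 × 10⁻²² kg·m/s.
λ = h/p = 6.626 × 10⁻³⁴ / 2.994 × 10⁻²² = 2.21 × 10⁻¹² m = 2210 fm.

λ = 2210 fm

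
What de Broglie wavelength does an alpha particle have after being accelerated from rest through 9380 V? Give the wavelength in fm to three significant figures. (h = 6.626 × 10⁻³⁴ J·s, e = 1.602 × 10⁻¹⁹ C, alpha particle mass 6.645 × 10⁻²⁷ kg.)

KE = 2eV = 2 × 1.602 × 10⁻¹⁹ × 9380 = 3.005 × 10⁻¹⁵ J.
p = √(2mKE) = √(2 × 6.645 × 10⁻²⁷ × 3.005 × 10⁻¹⁵) = 6.320 × 10⁻²¹ kg·m/s.
λ = h/p = 6.626 × 10⁻³⁴ / 6.320 × 10⁻²¹ = 1.05 × 10⁻¹³ m = 105 fm.

λ = 105 fm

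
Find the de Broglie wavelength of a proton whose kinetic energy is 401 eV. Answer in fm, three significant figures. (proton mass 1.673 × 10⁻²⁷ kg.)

KE = 401 eV = 6.424 × 10⁻¹⁷ J.
p = √(2mKE) = √(2 × 1.673 × 10⁻²⁷ × 6.424 × 10⁻¹⁷) = 4.636 × 10⁻²² kg·m/s.
λ = h/p = 6.626 × 10⁻³⁴ / 4.636 × 10⁻²² = 1.43 × 10⁻¹² m = 1430 fm.

λ = 1430 fm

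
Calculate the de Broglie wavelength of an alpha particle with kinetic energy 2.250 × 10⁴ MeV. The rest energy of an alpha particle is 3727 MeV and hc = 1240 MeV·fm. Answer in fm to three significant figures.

Total energy E = KE + m₀c² = 2.250 × 10⁴ + 3727 = 26227 MeV.
(pc)² = E² − (m₀c²)² = (26227)² − (3727)² = 6.740 × 10⁸ MeV², so pc = 2.596 × 10⁴ MeV.
λ = hc/(pc) = 1240 MeV·fm / 2.596 × 10⁴ MeV = 0.0478 fm.

λ = 0.0478 fm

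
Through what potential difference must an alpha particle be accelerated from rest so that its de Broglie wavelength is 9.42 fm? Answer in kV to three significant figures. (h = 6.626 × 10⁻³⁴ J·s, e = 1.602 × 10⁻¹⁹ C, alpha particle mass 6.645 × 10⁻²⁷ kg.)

p = h/λ = 6.626 × 10⁻³⁴ / 9.420 × 10⁻¹⁵ = 7.034 × 10⁻²⁰ kg·m/s.
KE = p²/(2m) = 3.723 × 10⁻¹³ J.
V = KE/2e = 3.723 × 10⁻¹³ / (2 × 1.602 × 10⁻¹⁹) = 1160 kV.

V = 1160 kV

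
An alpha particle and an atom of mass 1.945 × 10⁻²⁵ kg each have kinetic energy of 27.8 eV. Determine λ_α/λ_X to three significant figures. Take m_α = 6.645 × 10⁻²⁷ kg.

At fixed KE, p = √(2mKE) so λ = h/p ∝ 1/√m.
λ_α/λ_X = √(m_X/m_α) = √(1.945 × 10⁻²⁵/6.645 × 10⁻²⁷) = √(29.27) = 5.41.

λ_α/λ_X = 5.41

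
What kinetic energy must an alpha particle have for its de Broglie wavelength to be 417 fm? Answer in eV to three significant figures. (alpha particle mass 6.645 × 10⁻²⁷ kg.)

p = h/λ = 6.626 × 10⁻³⁴ / 4.170 × 10⁻¹³ = 1.589 × 10⁻²¹ kg·m/s.
KE = p²/(2m) = (1.589 × 10⁻²¹)² / (2 × 6.645 × 10⁻²⁷) = 1.900 × 10⁻¹⁶ J = 1190 eV.

KE = 1190 eV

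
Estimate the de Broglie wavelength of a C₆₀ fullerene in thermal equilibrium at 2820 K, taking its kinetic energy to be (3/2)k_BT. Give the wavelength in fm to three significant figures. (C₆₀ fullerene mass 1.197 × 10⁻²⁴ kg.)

KE = (3/2)k_BT = 1.5 × 1.381 × 10⁻²³ × 2820 = 5.842 × 10⁻²⁰ J.
p = √(2mKE) = √(2 × 1.197 × 10⁻²⁴ × 5.842 × 10⁻²⁰) = 3.740 × 10⁻²² kg·m/s.
λ = h/p = 1.77 × 10⁻¹² m = 1770 fm.

λ = 1770 fm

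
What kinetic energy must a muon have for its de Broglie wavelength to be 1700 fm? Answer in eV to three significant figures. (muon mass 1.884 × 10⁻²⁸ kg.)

KE = 2520 eV

p = h/λ = 6.626 × 10⁻³⁴ / 1.700 × 10⁻¹² = 3.898 × 10⁻²² kg·m/s.
KE = p²/(2m) = (3.898 × 10⁻²²)² / (2 × 1.884 × 10⁻²⁸) = 4.032 × 10⁻¹⁶ J = 2520 eV.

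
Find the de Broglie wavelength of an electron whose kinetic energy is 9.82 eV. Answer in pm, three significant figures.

λ = 391 pm

KE = 9.82 eV = 1.573 × 10⁻¹⁸ J.
p = √(2mKE) = √(2 × 9.109 × 10⁻³¹ × 1.573 × 10⁻¹⁸) = 1.693 × 10⁻²⁴ kg·m/s.
λ = h/p = 6.626 × 10⁻³⁴ / 1.693 × 10⁻²⁴ = 3.91 × 10⁻¹⁰ m = 391 pm.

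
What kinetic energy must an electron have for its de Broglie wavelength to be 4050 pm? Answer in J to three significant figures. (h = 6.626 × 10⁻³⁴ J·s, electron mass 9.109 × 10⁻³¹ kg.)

KE = 1.47 × 10⁻²⁰ J

p = h/λ = 6.626 × 10⁻³⁴ / 4.050 × 10⁻⁹ = 1.636 × 10⁻²⁵ kg·m/s.
KE = p²/(2m) = (1.636 × 10⁻²⁵)² / (2 × 9.109 × 10⁻³¹) = 1.469 × 10⁻²⁰ J = 1.47 × 10⁻²⁰ J.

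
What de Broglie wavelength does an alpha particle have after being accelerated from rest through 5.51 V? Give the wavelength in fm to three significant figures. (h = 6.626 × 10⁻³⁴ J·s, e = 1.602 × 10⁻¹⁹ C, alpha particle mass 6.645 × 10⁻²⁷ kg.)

λ = 4330 fm

KE = 2eV = 2 × 1.602 × 10⁻¹⁹ × 5.510 = 1.765 × 10⁻¹⁸ J.
p = √(2mKE) = √(2 × 6.645 × 10⁻²⁷ × 1.765 × 10⁻¹⁸) = 1.532 × 10⁻²² kg·m/s.
λ = h/p = 6.626 × 10⁻³⁴ / 1.532 × 10⁻²² = 4.33 × 10⁻¹² m = 4330 fm.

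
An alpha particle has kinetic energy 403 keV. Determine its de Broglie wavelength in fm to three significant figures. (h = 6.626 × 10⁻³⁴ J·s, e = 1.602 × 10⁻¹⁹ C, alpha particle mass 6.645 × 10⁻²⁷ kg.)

λ = 22.6 fm

KE = 403 keV = 6.456 × 10⁻¹⁴ J.
p = √(2mKE) = √(2 × 6.645 × 10⁻²⁷ × 6.456 × 10⁻¹⁴) = 2.929 × 10⁻²⁰ kg·m/s.
λ = h/p = 6.626 × 10⁻³⁴ / 2.929 × 10⁻²⁰ = 2.26 × 10⁻¹⁴ m = 22.6 fm.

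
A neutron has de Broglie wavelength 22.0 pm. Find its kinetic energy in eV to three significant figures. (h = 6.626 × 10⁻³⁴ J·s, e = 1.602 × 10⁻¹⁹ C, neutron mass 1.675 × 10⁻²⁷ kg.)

p = h/λ = 6.626 × 10⁻³⁴ / 2.200 × 10⁻¹¹ = 3.012 × 10⁻²³ kg·m/s.
KE = p²/(2m) = (3.012 × 10⁻²³)² / (2 × 1.675 × 10⁻²⁷) = 2.708 × 10⁻¹⁹ J = 1.69 eV.

KE = 1.69 eV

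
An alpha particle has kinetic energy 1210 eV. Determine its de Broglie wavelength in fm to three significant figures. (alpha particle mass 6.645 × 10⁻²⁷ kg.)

KE = 1210 eV = 1.938 × 10⁻¹⁶ J.
p = √(2mKE) = √(2 × 6.645 × 10⁻²⁷ × 1.938 × 10⁻¹⁶) = 1.605 × 10⁻²¹ kg·m/s.
λ = h/p = 6.626 × 10⁻³⁴ / 1.605 × 10⁻²¹ = 4.13 × 10⁻¹³ m = 413 fm.

λ = 413 fm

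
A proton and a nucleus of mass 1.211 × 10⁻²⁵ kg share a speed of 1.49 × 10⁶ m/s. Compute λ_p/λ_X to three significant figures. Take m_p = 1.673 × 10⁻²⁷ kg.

λ_p/λ_X = 72.4

At fixed v, p = mv so λ = h/(mv) ∝ 1/m.
λ_p/λ_X = m_X/m_p = 1.211 × 10⁻²⁵/1.673 × 10⁻²⁷ = 72.4.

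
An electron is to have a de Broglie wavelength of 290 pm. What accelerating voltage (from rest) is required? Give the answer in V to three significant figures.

V = 17.9 V

p = h/λ = 6.626 × 10⁻³⁴ / 2.900 × 10⁻¹⁰ = 2.285 × 10⁻²⁴ kg·m/s.
KE = p²/(2m) = 2.866 × 10⁻¹⁸ J.
V = KE/e = 2.866 × 10⁻¹⁸ / (1.602 × 10⁻¹⁹) = 17.9 V.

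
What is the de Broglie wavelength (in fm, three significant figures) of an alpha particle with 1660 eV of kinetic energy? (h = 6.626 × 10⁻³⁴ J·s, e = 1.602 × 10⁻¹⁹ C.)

λ = 352 fm

KE = 1660 eV = 2.659 × 10⁻¹⁶ J.
p = √(2mKE) = √(2 × 6.645 × 10⁻²⁷ × 2.659 × 10⁻¹⁶) = 1.880 × 10⁻²¹ kg·m/s.
λ = h/p = 6.626 × 10⁻³⁴ / 1.880 × 10⁻²¹ = 3.52 × 10⁻¹³ m = 352 fm.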